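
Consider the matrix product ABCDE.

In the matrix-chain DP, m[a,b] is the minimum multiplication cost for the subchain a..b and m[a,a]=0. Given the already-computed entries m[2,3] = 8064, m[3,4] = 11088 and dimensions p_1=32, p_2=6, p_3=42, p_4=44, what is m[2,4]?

19536

m[2,4] = min over k∈[2,3] of m[2,k]+m[k+1,4]+p_{1}·p_k·p_{4}.
k=2: 0 + 11088 + 32·6·44 = 19536; k=3: 8064 + 0 + 32·42·44 = 67200.
Minimum: 19536 at k=2.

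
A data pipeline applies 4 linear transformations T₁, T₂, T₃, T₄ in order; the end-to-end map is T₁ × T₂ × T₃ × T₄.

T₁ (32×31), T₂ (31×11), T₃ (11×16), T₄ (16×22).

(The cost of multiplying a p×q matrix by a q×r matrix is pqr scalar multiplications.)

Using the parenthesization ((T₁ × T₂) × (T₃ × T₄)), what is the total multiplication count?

22528

(T₁ × T₂): 32×31 by 31×11 → 32×11, cost 32·31·11 = 10912
(T₃ × T₄): 11×16 by 16×22 → 11×22, cost 11·16·22 = 3872
((T₁ × T₂) × (T₃ × T₄)): 32×11 by 11×22 → 32×22, cost 32·11·22 = 7744; cumulative 22528
Total: 22528 scalar multiplications.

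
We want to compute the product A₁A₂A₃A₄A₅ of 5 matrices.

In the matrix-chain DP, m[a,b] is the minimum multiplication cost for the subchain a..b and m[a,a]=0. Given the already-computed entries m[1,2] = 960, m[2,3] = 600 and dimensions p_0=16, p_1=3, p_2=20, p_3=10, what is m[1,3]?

m[1,3] = min over k∈[1,2] of m[1,k]+m[k+1,3]+p_{0}·p_k·p_{3}.
k=1: 0 + 600 + 16·3·10 = 1080; k=2: 960 + 0 + 16·20·10 = 4160.
Minimum: 1080 at k=1.

1080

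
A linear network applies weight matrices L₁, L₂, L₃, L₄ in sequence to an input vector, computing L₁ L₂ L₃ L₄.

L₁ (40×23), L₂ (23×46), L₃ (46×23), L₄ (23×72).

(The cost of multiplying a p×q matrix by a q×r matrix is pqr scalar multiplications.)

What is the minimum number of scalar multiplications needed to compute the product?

Adjacent pairs: L₁L₂ = 40·23·46 = 42320; L₂L₃ = 23·46·23 = 24334; L₃L₄ = 46·23·72 = 76176.
Length 3: L₁..L₃: k=1: 0+24334+40·23·23=45494; k=2: 42320+0+40·46·23=84640 → min 45494 | L₂..L₄: k=2: 0+76176+23·46·72=152352; k=3: 24334+0+23·23·72=62422 → min 62422.
Length 4: L₁..L₄: k=1: 0+62422+40·23·72=128662; k=2: 42320+76176+40·46·72=250976; k=3: 45494+0+40·23·72=111734 → min 111734.
Optimal order: ((L₁ (L₂ L₃)) L₄) with cost 111734.

111734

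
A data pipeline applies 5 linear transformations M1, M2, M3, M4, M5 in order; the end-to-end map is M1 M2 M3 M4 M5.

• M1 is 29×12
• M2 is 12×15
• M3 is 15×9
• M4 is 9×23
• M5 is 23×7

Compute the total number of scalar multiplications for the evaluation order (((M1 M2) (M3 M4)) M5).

22999

(M1 M2): 29×12 by 12×15 → 29×15, cost 29·12·15 = 5220
(M3 M4): 15×9 by 9×23 → 15×23, cost 15·9·23 = 3105
((M1 M2) (M3 M4)): 29×15 by 15×23 → 29×23, cost 29·15·23 = 10005; cumulative 18330
(((M1 M2) (M3 M4)) M5): 29×23 by 23×7 → 29×7, cost 29·23·7 = 4669; cumulative 22999
Total: 22999 scalar multiplications.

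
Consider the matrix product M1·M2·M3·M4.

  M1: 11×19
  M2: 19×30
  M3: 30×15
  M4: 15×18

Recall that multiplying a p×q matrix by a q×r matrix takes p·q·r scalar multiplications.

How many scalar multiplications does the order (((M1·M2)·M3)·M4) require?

(M1·M2): 11×19 by 19×30 → 11×30, cost 11·19·30 = 6270
((M1·M2)·M3): 11×30 by 30×15 → 11×15, cost 11·30·15 = 4950; cumulative 11220
(((M1·M2)·M3)·M4): 11×15 by 15×18 → 11×18, cost 11·15·18 = 2970; cumulative 14190
Total: 14190 scalar multiplications.

14190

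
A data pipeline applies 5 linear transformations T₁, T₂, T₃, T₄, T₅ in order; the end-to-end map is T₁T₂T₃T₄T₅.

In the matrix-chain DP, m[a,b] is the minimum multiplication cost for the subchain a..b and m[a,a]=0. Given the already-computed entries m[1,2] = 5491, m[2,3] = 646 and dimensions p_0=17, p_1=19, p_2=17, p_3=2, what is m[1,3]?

1292

m[1,3] = min over k∈[1,2] of m[1,k]+m[k+1,3]+p_{0}·p_k·p_{3}.
k=1: 0 + 646 + 17·19·2 = 1292; k=2: 5491 + 0 + 17·17·2 = 6069.
Minimum: 1292 at k=1.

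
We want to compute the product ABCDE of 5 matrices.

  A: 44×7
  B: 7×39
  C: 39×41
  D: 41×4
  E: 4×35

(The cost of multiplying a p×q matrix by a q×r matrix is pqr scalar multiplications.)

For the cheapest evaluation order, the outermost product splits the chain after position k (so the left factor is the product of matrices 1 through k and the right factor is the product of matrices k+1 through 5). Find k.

4

Adjacent pairs: AB = 44·7·39 = 12012; BC = 7·39·41 = 11193; CD = 39·41·4 = 6396; DE = 41·4·35 = 5740.
Length 3: A..C: k=1: 0+11193+44·7·41=23821; k=2: 12012+0+44·39·41=82368 → min 23821 | B..D: k=2: 0+6396+7·39·4=7488; k=3: 11193+0+7·41·4=12341 → min 7488 | C..E: k=3: 0+5740+39·41·35=61705; k=4: 6396+0+39·4·35=11856 → min 11856.
Length 4: A..D: k=1: 0+7488+44·7·4=8720; k=2: 12012+6396+44·39·4=25272; k=3: 23821+0+44·41·4=31037 → min 8720 | B..E: k=2: 0+11856+7·39·35=21411; k=3: 11193+5740+7·41·35=26978; k=4: 7488+0+7·4·35=8468 → min 8468.
Top-level splits: k=1: (A..A)·(B..E) → 0+8468+44·7·35 = 19248; k=2: (A..B)·(C..E) → 12012+11856+44·39·35 = 83928; k=3: (A..C)·(D..E) → 23821+5740+44·41·35 = 92701; k=4: (A..D)·(E..E) → 8720+0+44·4·35 = 14880.
Best split is after D, i.e. k = 4.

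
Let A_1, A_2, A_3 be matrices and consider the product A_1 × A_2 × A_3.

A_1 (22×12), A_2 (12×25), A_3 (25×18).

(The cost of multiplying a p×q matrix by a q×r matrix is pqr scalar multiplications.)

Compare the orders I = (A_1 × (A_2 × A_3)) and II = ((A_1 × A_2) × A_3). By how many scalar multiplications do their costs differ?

6348

Order I = (A_1 × (A_2 × A_3)): (A_2 × A_3): 12×25 by 25×18 → 12×18, cost 12·25·18 = 5400; (A_1 × (A_2 × A_3)): 22×12 by 12×18 → 22×18, cost 22·12·18 = 4752; cumulative 10152. Total 10152.
Order II = ((A_1 × A_2) × A_3): (A_1 × A_2): 22×12 by 12×25 → 22×25, cost 22·12·25 = 6600; ((A_1 × A_2) × A_3): 22×25 by 25×18 → 22×18, cost 22·25·18 = 9900; cumulative 16500. Total 16500.
Difference: |10152 − 16500| = 6348.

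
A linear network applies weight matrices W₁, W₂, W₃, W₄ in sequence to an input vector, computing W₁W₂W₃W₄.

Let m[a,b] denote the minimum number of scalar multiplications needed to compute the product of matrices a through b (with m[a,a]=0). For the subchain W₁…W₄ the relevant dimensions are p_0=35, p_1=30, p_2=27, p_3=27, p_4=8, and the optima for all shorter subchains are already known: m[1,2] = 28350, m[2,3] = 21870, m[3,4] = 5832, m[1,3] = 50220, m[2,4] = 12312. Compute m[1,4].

m[1,4] = min over k∈[1,3] of m[1,k]+m[k+1,4]+p_{0}·p_k·p_{4}.
k=1: 0 + 12312 + 35·30·8 = 20712; k=2: 28350 + 5832 + 35·27·8 = 41742; k=3: 50220 + 0 + 35·27·8 = 57780.
Minimum: 20712 at k=1.

20712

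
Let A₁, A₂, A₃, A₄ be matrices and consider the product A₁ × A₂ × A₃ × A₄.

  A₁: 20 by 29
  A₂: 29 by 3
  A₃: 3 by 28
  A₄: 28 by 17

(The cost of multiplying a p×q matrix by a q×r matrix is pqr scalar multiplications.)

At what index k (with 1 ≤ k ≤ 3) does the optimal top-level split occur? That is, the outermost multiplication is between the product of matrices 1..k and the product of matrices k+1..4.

Adjacent pairs: A₁A₂ = 20·29·3 = 1740; A₂A₃ = 29·3·28 = 2436; A₃A₄ = 3·28·17 = 1428.
Length 3: A₁..A₃: k=1: 0+2436+20·29·28=18676; k=2: 1740+0+20·3·28=3420 → min 3420 | A₂..A₄: k=2: 0+1428+29·3·17=2907; k=3: 2436+0+29·28·17=16240 → min 2907.
Top-level splits: k=1: (A₁..A₁)·(A₂..A₄) → 0+2907+20·29·17 = 12767; k=2: (A₁..A₂)·(A₃..A₄) → 1740+1428+20·3·17 = 4188; k=3: (A₁..A₃)·(A₄..A₄) → 3420+0+20·28·17 = 12940.
Best split is after A₂, i.e. k = 2.

2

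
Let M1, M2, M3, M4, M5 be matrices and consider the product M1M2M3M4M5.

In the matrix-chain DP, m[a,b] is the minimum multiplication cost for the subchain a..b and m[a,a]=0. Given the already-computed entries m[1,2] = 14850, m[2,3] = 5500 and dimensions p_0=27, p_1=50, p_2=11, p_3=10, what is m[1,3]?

17820

m[1,3] = min over k∈[1,2] of m[1,k]+m[k+1,3]+p_{0}·p_k·p_{3}.
k=1: 0 + 5500 + 27·50·10 = 19000; k=2: 14850 + 0 + 27·11·10 = 17820.
Minimum: 17820 at k=2.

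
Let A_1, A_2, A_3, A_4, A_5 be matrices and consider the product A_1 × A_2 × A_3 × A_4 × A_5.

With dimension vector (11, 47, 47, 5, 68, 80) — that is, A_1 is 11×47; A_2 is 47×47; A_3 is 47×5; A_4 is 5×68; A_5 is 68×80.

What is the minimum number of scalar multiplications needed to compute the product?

Adjacent pairs: A_1A_2 = 11·47·47 = 24299; A_2A_3 = 47·47·5 = 11045; A_3A_4 = 47·5·68 = 15980; A_4A_5 = 5·68·80 = 27200.
Length 3: A_1..A_3: k=1: 0+11045+11·47·5=13630; k=2: 24299+0+11·47·5=26884 → min 13630 | A_2..A_4: k=2: 0+15980+47·47·68=166192; k=3: 11045+0+47·5·68=27025 → min 27025 | A_3..A_5: k=3: 0+27200+47·5·80=46000; k=4: 15980+0+47·68·80=271660 → min 46000.
Length 4: A_1..A_4: k=1: 0+27025+11·47·68=62181; k=2: 24299+15980+11·47·68=75435; k=3: 13630+0+11·5·68=17370 → min 17370 | A_2..A_5: k=2: 0+46000+47·47·80=222720; k=3: 11045+27200+47·5·80=57045; k=4: 27025+0+47·68·80=282705 → min 57045.
Length 5: A_1..A_5: k=1: 0+57045+11·47·80=98405; k=2: 24299+46000+11·47·80=111659; k=3: 13630+27200+11·5·80=45230; k=4: 17370+0+11·68·80=77210 → min 45230.
Optimal order: ((A_1 × (A_2 × A_3)) × (A_4 × A_5)) with cost 45230.

45230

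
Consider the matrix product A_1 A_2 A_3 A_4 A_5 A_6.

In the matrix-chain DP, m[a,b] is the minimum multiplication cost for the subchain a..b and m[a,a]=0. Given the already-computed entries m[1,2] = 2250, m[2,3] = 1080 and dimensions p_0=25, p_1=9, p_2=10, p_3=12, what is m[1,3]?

m[1,3] = min over k∈[1,2] of m[1,k]+m[k+1,3]+p_{0}·p_k·p_{3}.
k=1: 0 + 1080 + 25·9·12 = 3780; k=2: 2250 + 0 + 25·10·12 = 5250.
Minimum: 3780 at k=1.

3780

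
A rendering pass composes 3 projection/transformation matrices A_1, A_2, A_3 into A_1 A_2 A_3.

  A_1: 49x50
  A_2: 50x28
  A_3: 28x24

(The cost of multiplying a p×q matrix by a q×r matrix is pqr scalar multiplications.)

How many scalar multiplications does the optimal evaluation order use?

Order (A_1 (A_2 A_3)): (A_2 A_3): 50×28 by 28×24 → 50×24, cost 50·28·24 = 33600; (A_1 (A_2 A_3)): 49×50 by 50×24 → 49×24, cost 49·50·24 = 58800; cumulative 92400. Total 92400.
Order ((A_1 A_2) A_3): (A_1 A_2): 49×50 by 50×28 → 49×28, cost 49·50·28 = 68600; ((A_1 A_2) A_3): 49×28 by 28×24 → 49×24, cost 49·28·24 = 32928; cumulative 101528. Total 101528.
Minimum: 92400.

92400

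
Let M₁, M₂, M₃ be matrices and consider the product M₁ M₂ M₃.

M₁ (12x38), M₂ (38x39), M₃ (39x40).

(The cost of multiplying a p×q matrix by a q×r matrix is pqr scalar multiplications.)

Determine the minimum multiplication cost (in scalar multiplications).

Order (M₁ (M₂ M₃)): (M₂ M₃): 38×39 by 39×40 → 38×40, cost 38·39·40 = 59280; (M₁ (M₂ M₃)): 12×38 by 38×40 → 12×40, cost 12·38·40 = 18240; cumulative 77520. Total 77520.
Order ((M₁ M₂) M₃): (M₁ M₂): 12×38 by 38×39 → 12×39, cost 12·38·39 = 17784; ((M₁ M₂) M₃): 12×39 by 39×40 → 12×40, cost 12·39·40 = 18720; cumulative 36504. Total 36504.
Minimum: 36504.

36504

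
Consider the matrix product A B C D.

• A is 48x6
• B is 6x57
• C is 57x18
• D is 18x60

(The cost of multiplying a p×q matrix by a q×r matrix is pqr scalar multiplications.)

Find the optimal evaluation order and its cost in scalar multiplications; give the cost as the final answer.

Adjacent pairs: AB = 48·6·57 = 16416; BC = 6·57·18 = 6156; CD = 57·18·60 = 61560.
Length 3: A..C: k=1: 0+6156+48·6·18=11340; k=2: 16416+0+48·57·18=65664 → min 11340 | B..D: k=2: 0+61560+6·57·60=82080; k=3: 6156+0+6·18·60=12636 → min 12636.
Length 4: A..D: k=1: 0+12636+48·6·60=29916; k=2: 16416+61560+48·57·60=242136; k=3: 11340+0+48·18·60=63180 → min 29916.
Optimal parenthesization: (A ((B C) D)) with cost 29916.

29916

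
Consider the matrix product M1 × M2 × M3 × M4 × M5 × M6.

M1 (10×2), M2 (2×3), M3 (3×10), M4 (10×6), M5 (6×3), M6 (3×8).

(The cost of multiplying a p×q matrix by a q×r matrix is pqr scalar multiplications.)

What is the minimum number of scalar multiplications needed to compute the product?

Adjacent pairs: M1M2 = 10·2·3 = 60; M2M3 = 2·3·10 = 60; M3M4 = 3·10·6 = 180; M4M5 = 10·6·3 = 180; M5M6 = 6·3·8 = 144.
Length 3: M1..M3: k=1: 0+60+10·2·10=260; k=2: 60+0+10·3·10=360 → min 260 | M2..M4: k=2: 0+180+2·3·6=216; k=3: 60+0+2·10·6=180 → min 180 | M3..M5: k=3: 0+180+3·10·3=270; k=4: 180+0+3·6·3=234 → min 234 | M4..M6: k=4: 0+144+10·6·8=624; k=5: 180+0+10·3·8=420 → min 420.
Length 4: M1..M4: k=1: 0+180+10·2·6=300; k=2: 60+180+10·3·6=420; k=3: 260+0+10·10·6=860 → min 300 | M2..M5: k=2: 0+234+2·3·3=252; k=3: 60+180+2·10·3=300; k=4: 180+0+2·6·3=216 → min 216 | M3..M6: k=3: 0+420+3·10·8=660; k=4: 180+144+3·6·8=468; k=5: 234+0+3·3·8=306 → min 306.
Length 5: M1..M5: k=1: 0+216+10·2·3=276; k=2: 60+234+10·3·3=384; k=3: 260+180+10·10·3=740; k=4: 300+0+10·6·3=480 → min 276 | M2..M6: k=2: 0+306+2·3·8=354; k=3: 60+420+2·10·8=640; k=4: 180+144+2·6·8=420; k=5: 216+0+2·3·8=264 → min 264.
Length 6: M1..M6: k=1: 0+264+10·2·8=424; k=2: 60+306+10·3·8=606; k=3: 260+420+10·10·8=1480; k=4: 300+144+10·6·8=924; k=5: 276+0+10·3·8=516 → min 424.
Optimal order: (M1 × ((((M2 × M3) × M4) × M5) × M6)) with cost 424.

424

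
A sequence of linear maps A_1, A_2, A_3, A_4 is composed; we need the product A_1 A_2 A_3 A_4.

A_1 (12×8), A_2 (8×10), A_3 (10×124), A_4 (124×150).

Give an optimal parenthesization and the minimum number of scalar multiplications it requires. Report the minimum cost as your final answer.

173120

Adjacent pairs: A_1A_2 = 12·8·10 = 960; A_2A_3 = 8·10·124 = 9920; A_3A_4 = 10·124·150 = 186000.
Length 3: A_1..A_3: k=1: 0+9920+12·8·124=21824; k=2: 960+0+12·10·124=15840 → min 15840 | A_2..A_4: k=2: 0+186000+8·10·150=198000; k=3: 9920+0+8·124·150=158720 → min 158720.
Length 4: A_1..A_4: k=1: 0+158720+12·8·150=173120; k=2: 960+186000+12·10·150=204960; k=3: 15840+0+12·124·150=239040 → min 173120.
Optimal parenthesization: (A_1 ((A_2 A_3) A_4)) with cost 173120.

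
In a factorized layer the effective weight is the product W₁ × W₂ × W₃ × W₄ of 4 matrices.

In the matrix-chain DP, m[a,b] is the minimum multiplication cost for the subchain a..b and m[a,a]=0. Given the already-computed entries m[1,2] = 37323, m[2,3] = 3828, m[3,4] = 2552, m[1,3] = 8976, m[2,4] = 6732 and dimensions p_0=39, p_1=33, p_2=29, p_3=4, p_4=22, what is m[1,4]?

m[1,4] = min over k∈[1,3] of m[1,k]+m[k+1,4]+p_{0}·p_k·p_{4}.
k=1: 0 + 6732 + 39·33·22 = 35046; k=2: 37323 + 2552 + 39·29·22 = 64757; k=3: 8976 + 0 + 39·4·22 = 12408.
Minimum: 12408 at k=3.

12408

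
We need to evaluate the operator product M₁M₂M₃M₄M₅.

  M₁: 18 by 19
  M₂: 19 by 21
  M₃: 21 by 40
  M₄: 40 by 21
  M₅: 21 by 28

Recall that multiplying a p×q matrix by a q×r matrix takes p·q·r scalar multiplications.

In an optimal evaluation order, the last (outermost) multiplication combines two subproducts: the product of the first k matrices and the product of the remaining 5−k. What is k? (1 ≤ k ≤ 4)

Adjacent pairs: M₁M₂ = 18·19·21 = 7182; M₂M₃ = 19·21·40 = 15960; M₃M₄ = 21·40·21 = 17640; M₄M₅ = 40·21·28 = 23520.
Length 3: M₁..M₃: k=1: 0+15960+18·19·40=29640; k=2: 7182+0+18·21·40=22302 → min 22302 | M₂..M₄: k=2: 0+17640+19·21·21=26019; k=3: 15960+0+19·40·21=31920 → min 26019 | M₃..M₅: k=3: 0+23520+21·40·28=47040; k=4: 17640+0+21·21·28=29988 → min 29988.
Length 4: M₁..M₄: k=1: 0+26019+18·19·21=33201; k=2: 7182+17640+18·21·21=32760; k=3: 22302+0+18·40·21=37422 → min 32760 | M₂..M₅: k=2: 0+29988+19·21·28=41160; k=3: 15960+23520+19·40·28=60760; k=4: 26019+0+19·21·28=37191 → min 37191.
Top-level splits: k=1: (M₁..M₁)·(M₂..M₅) → 0+37191+18·19·28 = 46767; k=2: (M₁..M₂)·(M₃..M₅) → 7182+29988+18·21·28 = 47754; k=3: (M₁..M₃)·(M₄..M₅) → 22302+23520+18·40·28 = 65982; k=4: (M₁..M₄)·(M₅..M₅) → 32760+0+18·21·28 = 43344.
Best split is after M₄, i.e. k = 4.

4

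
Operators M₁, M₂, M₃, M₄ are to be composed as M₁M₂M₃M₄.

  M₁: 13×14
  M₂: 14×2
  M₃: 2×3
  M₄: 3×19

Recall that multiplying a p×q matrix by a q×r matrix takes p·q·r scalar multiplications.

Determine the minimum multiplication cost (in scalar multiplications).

Adjacent pairs: M₁M₂ = 13·14·2 = 364; M₂M₃ = 14·2·3 = 84; M₃M₄ = 2·3·19 = 114.
Length 3: M₁..M₃: k=1: 0+84+13·14·3=630; k=2: 364+0+13·2·3=442 → min 442 | M₂..M₄: k=2: 0+114+14·2·19=646; k=3: 84+0+14·3·19=882 → min 646.
Length 4: M₁..M₄: k=1: 0+646+13·14·19=4104; k=2: 364+114+13·2·19=972; k=3: 442+0+13·3·19=1183 → min 972.
Optimal order: ((M₁M₂)(M₃M₄)) with cost 972.

972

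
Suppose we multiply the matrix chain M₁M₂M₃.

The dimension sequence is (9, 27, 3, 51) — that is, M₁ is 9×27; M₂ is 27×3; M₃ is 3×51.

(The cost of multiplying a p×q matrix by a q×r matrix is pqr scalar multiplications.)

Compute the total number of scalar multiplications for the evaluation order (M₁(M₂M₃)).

(M₂M₃): 27×3 by 3×51 → 27×51, cost 27·3·51 = 4131
(M₁(M₂M₃)): 9×27 by 27×51 → 9×51, cost 9·27·51 = 12393; cumulative 16524
Total: 16524 scalar multiplications.

16524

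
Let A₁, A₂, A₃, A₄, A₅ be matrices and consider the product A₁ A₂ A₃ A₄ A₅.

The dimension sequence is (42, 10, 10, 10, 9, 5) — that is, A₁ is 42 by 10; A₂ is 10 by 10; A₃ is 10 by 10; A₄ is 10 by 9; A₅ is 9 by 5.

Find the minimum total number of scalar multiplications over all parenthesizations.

Adjacent pairs: A₁A₂ = 42·10·10 = 4200; A₂A₃ = 10·10·10 = 1000; A₃A₄ = 10·10·9 = 900; A₄A₅ = 10·9·5 = 450.
Length 3: A₁..A₃: k=1: 0+1000+42·10·10=5200; k=2: 4200+0+42·10·10=8400 → min 5200 | A₂..A₄: k=2: 0+900+10·10·9=1800; k=3: 1000+0+10·10·9=1900 → min 1800 | A₃..A₅: k=3: 0+450+10·10·5=950; k=4: 900+0+10·9·5=1350 → min 950.
Length 4: A₁..A₄: k=1: 0+1800+42·10·9=5580; k=2: 4200+900+42·10·9=8880; k=3: 5200+0+42·10·9=8980 → min 5580 | A₂..A₅: k=2: 0+950+10·10·5=1450; k=3: 1000+450+10·10·5=1950; k=4: 1800+0+10·9·5=2250 → min 1450.
Length 5: A₁..A₅: k=1: 0+1450+42·10·5=3550; k=2: 4200+950+42·10·5=7250; k=3: 5200+450+42·10·5=7750; k=4: 5580+0+42·9·5=7470 → min 3550.
Optimal order: (A₁ (A₂ (A₃ (A₄ A₅)))) with cost 3550.

3550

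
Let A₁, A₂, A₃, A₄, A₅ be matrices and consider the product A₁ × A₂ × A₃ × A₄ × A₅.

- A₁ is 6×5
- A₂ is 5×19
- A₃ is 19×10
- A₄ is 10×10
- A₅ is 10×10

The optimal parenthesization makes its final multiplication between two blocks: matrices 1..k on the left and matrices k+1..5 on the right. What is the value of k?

1

Adjacent pairs: A₁A₂ = 6·5·19 = 570; A₂A₃ = 5·19·10 = 950; A₃A₄ = 19·10·10 = 1900; A₄A₅ = 10·10·10 = 1000.
Length 3: A₁..A₃: k=1: 0+950+6·5·10=1250; k=2: 570+0+6·19·10=1710 → min 1250 | A₂..A₄: k=2: 0+1900+5·19·10=2850; k=3: 950+0+5·10·10=1450 → min 1450 | A₃..A₅: k=3: 0+1000+19·10·10=2900; k=4: 1900+0+19·10·10=3800 → min 2900.
Length 4: A₁..A₄: k=1: 0+1450+6·5·10=1750; k=2: 570+1900+6·19·10=3610; k=3: 1250+0+6·10·10=1850 → min 1750 | A₂..A₅: k=2: 0+2900+5·19·10=3850; k=3: 950+1000+5·10·10=2450; k=4: 1450+0+5·10·10=1950 → min 1950.
Top-level splits: k=1: (A₁..A₁)·(A₂..A₅) → 0+1950+6·5·10 = 2250; k=2: (A₁..A₂)·(A₃..A₅) → 570+2900+6·19·10 = 4610; k=3: (A₁..A₃)·(A₄..A₅) → 1250+1000+6·10·10 = 2850; k=4: (A₁..A₄)·(A₅..A₅) → 1750+0+6·10·10 = 2350.
Best split is after A₁, i.e. k = 1.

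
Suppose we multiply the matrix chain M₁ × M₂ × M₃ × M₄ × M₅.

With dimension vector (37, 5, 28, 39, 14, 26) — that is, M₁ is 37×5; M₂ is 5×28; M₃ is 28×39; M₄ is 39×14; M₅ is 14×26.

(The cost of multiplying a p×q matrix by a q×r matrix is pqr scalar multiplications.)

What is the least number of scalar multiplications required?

Adjacent pairs: M₁M₂ = 37·5·28 = 5180; M₂M₃ = 5·28·39 = 5460; M₃M₄ = 28·39·14 = 15288; M₄M₅ = 39·14·26 = 14196.
Length 3: M₁..M₃: k=1: 0+5460+37·5·39=12675; k=2: 5180+0+37·28·39=45584 → min 12675 | M₂..M₄: k=2: 0+15288+5·28·14=17248; k=3: 5460+0+5·39·14=8190 → min 8190 | M₃..M₅: k=3: 0+14196+28·39·26=42588; k=4: 15288+0+28·14·26=25480 → min 25480.
Length 4: M₁..M₄: k=1: 0+8190+37·5·14=10780; k=2: 5180+15288+37·28·14=34972; k=3: 12675+0+37·39·14=32877 → min 10780 | M₂..M₅: k=2: 0+25480+5·28·26=29120; k=3: 5460+14196+5·39·26=24726; k=4: 8190+0+5·14·26=10010 → min 10010.
Length 5: M₁..M₅: k=1: 0+10010+37·5·26=14820; k=2: 5180+25480+37·28·26=57596; k=3: 12675+14196+37·39·26=64389; k=4: 10780+0+37·14·26=24248 → min 14820.
Optimal order: (M₁ × (((M₂ × M₃) × M₄) × M₅)) with cost 14820.

14820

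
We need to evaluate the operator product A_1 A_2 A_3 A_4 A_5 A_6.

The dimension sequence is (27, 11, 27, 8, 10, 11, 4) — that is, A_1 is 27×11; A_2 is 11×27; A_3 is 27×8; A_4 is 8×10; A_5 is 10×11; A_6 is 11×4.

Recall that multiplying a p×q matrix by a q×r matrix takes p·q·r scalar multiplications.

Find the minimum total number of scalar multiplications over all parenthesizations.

4000

Adjacent pairs: A_1A_2 = 27·11·27 = 8019; A_2A_3 = 11·27·8 = 2376; A_3A_4 = 27·8·10 = 2160; A_4A_5 = 8·10·11 = 880; A_5A_6 = 10·11·4 = 440.
Length 3: A_1..A_3: k=1: 0+2376+27·11·8=4752; k=2: 8019+0+27·27·8=13851 → min 4752 | A_2..A_4: k=2: 0+2160+11·27·10=5130; k=3: 2376+0+11·8·10=3256 → min 3256 | A_3..A_5: k=3: 0+880+27·8·11=3256; k=4: 2160+0+27·10·11=5130 → min 3256 | A_4..A_6: k=4: 0+440+8·10·4=760; k=5: 880+0+8·11·4=1232 → min 760.
Length 4: A_1..A_4: k=1: 0+3256+27·11·10=6226; k=2: 8019+2160+27·27·10=17469; k=3: 4752+0+27·8·10=6912 → min 6226 | A_2..A_5: k=2: 0+3256+11·27·11=6523; k=3: 2376+880+11·8·11=4224; k=4: 3256+0+11·10·11=4466 → min 4224 | A_3..A_6: k=3: 0+760+27·8·4=1624; k=4: 2160+440+27·10·4=3680; k=5: 3256+0+27·11·4=4444 → min 1624.
Length 5: A_1..A_5: k=1: 0+4224+27·11·11=7491; k=2: 8019+3256+27·27·11=19294; k=3: 4752+880+27·8·11=8008; k=4: 6226+0+27·10·11=9196 → min 7491 | A_2..A_6: k=2: 0+1624+11·27·4=2812; k=3: 2376+760+11·8·4=3488; k=4: 3256+440+11·10·4=4136; k=5: 4224+0+11·11·4=4708 → min 2812.
Length 6: A_1..A_6: k=1: 0+2812+27·11·4=4000; k=2: 8019+1624+27·27·4=12559; k=3: 4752+760+27·8·4=6376; k=4: 6226+440+27·10·4=7746; k=5: 7491+0+27·11·4=8679 → min 4000.
Optimal order: (A_1 (A_2 (A_3 (A_4 (A_5 A_6))))) with cost 4000.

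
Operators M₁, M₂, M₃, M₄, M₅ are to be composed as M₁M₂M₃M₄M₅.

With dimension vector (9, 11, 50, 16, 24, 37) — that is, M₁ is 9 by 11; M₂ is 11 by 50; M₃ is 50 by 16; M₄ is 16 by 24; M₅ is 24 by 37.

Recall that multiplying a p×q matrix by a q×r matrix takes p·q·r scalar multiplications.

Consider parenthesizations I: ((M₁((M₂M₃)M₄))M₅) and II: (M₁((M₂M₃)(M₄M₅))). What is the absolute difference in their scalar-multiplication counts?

Order I = ((M₁((M₂M₃)M₄))M₅): (M₂M₃): 11×50 by 50×16 → 11×16, cost 11·50·16 = 8800; ((M₂M₃)M₄): 11×16 by 16×24 → 11×24, cost 11·16·24 = 4224; cumulative 13024; (M₁((M₂M₃)M₄)): 9×11 by 11×24 → 9×24, cost 9·11·24 = 2376; cumulative 15400; ((M₁((M₂M₃)M₄))M₅): 9×24 by 24×37 → 9×37, cost 9·24·37 = 7992; cumulative 23392. Total 23392.
Order II = (M₁((M₂M₃)(M₄M₅))): (M₂M₃): 11×50 by 50×16 → 11×16, cost 11·50·16 = 8800; (M₄M₅): 16×24 by 24×37 → 16×37, cost 16·24·37 = 14208; ((M₂M₃)(M₄M₅)): 11×16 by 16×37 → 11×37, cost 11·16·37 = 6512; cumulative 29520; (M₁((M₂M₃)(M₄M₅))): 9×11 by 11×37 → 9×37, cost 9·11·37 = 3663; cumulative 33183. Total 33183.
Difference: |23392 − 33183| = 9791.

9791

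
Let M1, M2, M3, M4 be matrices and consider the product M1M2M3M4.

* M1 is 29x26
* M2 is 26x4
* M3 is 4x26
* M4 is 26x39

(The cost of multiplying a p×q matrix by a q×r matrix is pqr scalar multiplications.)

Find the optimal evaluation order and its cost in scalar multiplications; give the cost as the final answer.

Adjacent pairs: M1M2 = 29·26·4 = 3016; M2M3 = 26·4·26 = 2704; M3M4 = 4·26·39 = 4056.
Length 3: M1..M3: k=1: 0+2704+29·26·26=22308; k=2: 3016+0+29·4·26=6032 → min 6032 | M2..M4: k=2: 0+4056+26·4·39=8112; k=3: 2704+0+26·26·39=29068 → min 8112.
Length 4: M1..M4: k=1: 0+8112+29·26·39=37518; k=2: 3016+4056+29·4·39=11596; k=3: 6032+0+29·26·39=35438 → min 11596.
Optimal parenthesization: ((M1M2)(M3M4)) with cost 11596.

11596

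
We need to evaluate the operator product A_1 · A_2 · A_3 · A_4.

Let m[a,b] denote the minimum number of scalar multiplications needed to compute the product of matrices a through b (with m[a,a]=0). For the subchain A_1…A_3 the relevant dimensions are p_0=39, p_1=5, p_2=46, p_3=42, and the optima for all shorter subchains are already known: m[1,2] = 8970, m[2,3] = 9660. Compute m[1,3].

17850

m[1,3] = min over k∈[1,2] of m[1,k]+m[k+1,3]+p_{0}·p_k·p_{3}.
k=1: 0 + 9660 + 39·5·42 = 17850; k=2: 8970 + 0 + 39·46·42 = 84318.
Minimum: 17850 at k=1.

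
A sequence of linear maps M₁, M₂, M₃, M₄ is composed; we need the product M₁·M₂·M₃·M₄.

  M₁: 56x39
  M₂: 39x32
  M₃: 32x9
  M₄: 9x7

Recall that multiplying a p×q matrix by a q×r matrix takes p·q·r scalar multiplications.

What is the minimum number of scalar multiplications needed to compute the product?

26040

Adjacent pairs: M₁M₂ = 56·39·32 = 69888; M₂M₃ = 39·32·9 = 11232; M₃M₄ = 32·9·7 = 2016.
Length 3: M₁..M₃: k=1: 0+11232+56·39·9=30888; k=2: 69888+0+56·32·9=86016 → min 30888 | M₂..M₄: k=2: 0+2016+39·32·7=10752; k=3: 11232+0+39·9·7=13689 → min 10752.
Length 4: M₁..M₄: k=1: 0+10752+56·39·7=26040; k=2: 69888+2016+56·32·7=84448; k=3: 30888+0+56·9·7=34416 → min 26040.
Optimal order: (M₁·(M₂·(M₃·M₄))) with cost 26040.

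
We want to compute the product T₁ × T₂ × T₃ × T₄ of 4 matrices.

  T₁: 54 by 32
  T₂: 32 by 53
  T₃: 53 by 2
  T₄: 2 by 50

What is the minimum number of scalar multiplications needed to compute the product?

12248

Adjacent pairs: T₁T₂ = 54·32·53 = 91584; T₂T₃ = 32·53·2 = 3392; T₃T₄ = 53·2·50 = 5300.
Length 3: T₁..T₃: k=1: 0+3392+54·32·2=6848; k=2: 91584+0+54·53·2=97308 → min 6848 | T₂..T₄: k=2: 0+5300+32·53·50=90100; k=3: 3392+0+32·2·50=6592 → min 6592.
Length 4: T₁..T₄: k=1: 0+6592+54·32·50=92992; k=2: 91584+5300+54·53·50=239984; k=3: 6848+0+54·2·50=12248 → min 12248.
Optimal order: ((T₁ × (T₂ × T₃)) × T₄) with cost 12248.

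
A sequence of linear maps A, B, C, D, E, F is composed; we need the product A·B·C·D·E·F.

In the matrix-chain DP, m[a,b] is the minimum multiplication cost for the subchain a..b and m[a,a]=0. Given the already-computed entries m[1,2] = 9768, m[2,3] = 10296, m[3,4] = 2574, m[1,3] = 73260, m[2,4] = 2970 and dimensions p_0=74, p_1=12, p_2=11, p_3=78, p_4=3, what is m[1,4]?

m[1,4] = min over k∈[1,3] of m[1,k]+m[k+1,4]+p_{0}·p_k·p_{4}.
k=1: 0 + 2970 + 74·12·3 = 5634; k=2: 9768 + 2574 + 74·11·3 = 14784; k=3: 73260 + 0 + 74·78·3 = 90576.
Minimum: 5634 at k=1.

5634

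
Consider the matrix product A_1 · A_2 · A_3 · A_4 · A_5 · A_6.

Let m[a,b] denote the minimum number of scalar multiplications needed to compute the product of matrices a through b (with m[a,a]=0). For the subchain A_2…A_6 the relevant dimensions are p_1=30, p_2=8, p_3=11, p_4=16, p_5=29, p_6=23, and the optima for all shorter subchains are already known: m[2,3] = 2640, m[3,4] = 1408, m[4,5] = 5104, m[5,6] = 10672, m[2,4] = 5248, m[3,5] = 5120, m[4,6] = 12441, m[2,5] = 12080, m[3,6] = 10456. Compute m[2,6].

m[2,6] = min over k∈[2,5] of m[2,k]+m[k+1,6]+p_{1}·p_k·p_{6}.
k=2: 0 + 10456 + 30·8·23 = 15976; k=3: 2640 + 12441 + 30·11·23 = 22671; k=4: 5248 + 10672 + 30·16·23 = 26960; k=5: 12080 + 0 + 30·29·23 = 32090.
Minimum: 15976 at k=2.

15976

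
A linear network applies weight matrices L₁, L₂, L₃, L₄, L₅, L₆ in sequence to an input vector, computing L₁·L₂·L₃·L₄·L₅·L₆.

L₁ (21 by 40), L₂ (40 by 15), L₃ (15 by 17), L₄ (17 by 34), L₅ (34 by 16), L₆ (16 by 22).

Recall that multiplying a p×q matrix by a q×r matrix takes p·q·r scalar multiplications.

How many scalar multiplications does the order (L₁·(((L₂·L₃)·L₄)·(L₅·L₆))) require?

93688

(L₂·L₃): 40×15 by 15×17 → 40×17, cost 40·15·17 = 10200
((L₂·L₃)·L₄): 40×17 by 17×34 → 40×34, cost 40·17·34 = 23120; cumulative 33320
(L₅·L₆): 34×16 by 16×22 → 34×22, cost 34·16·22 = 11968
(((L₂·L₃)·L₄)·(L₅·L₆)): 40×34 by 34×22 → 40×22, cost 40·34·22 = 29920; cumulative 75208
(L₁·(((L₂·L₃)·L₄)·(L₅·L₆))): 21×40 by 40×22 → 21×22, cost 21·40·22 = 18480; cumulative 93688
Total: 93688 scalar multiplications.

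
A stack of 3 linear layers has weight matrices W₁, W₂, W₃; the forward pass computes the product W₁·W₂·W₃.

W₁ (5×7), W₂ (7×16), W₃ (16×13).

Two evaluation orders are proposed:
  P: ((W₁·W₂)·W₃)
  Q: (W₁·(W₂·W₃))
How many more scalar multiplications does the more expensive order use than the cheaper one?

Order P = ((W₁·W₂)·W₃): (W₁·W₂): 5×7 by 7×16 → 5×16, cost 5·7·16 = 560; ((W₁·W₂)·W₃): 5×16 by 16×13 → 5×13, cost 5·16·13 = 1040; cumulative 1600. Total 1600.
Order Q = (W₁·(W₂·W₃)): (W₂·W₃): 7×16 by 16×13 → 7×13, cost 7·16·13 = 1456; (W₁·(W₂·W₃)): 5×7 by 7×13 → 5×13, cost 5·7·13 = 455; cumulative 1911. Total 1911.
Difference: |1600 − 1911| = 311.

311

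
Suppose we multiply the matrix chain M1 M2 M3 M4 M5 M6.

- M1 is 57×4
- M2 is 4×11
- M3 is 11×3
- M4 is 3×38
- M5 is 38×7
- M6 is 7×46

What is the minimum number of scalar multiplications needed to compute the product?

10446

Adjacent pairs: M1M2 = 57·4·11 = 2508; M2M3 = 4·11·3 = 132; M3M4 = 11·3·38 = 1254; M4M5 = 3·38·7 = 798; M5M6 = 38·7·46 = 12236.
Length 3: M1..M3: k=1: 0+132+57·4·3=816; k=2: 2508+0+57·11·3=4389 → min 816 | M2..M4: k=2: 0+1254+4·11·38=2926; k=3: 132+0+4·3·38=588 → min 588 | M3..M5: k=3: 0+798+11·3·7=1029; k=4: 1254+0+11·38·7=4180 → min 1029 | M4..M6: k=4: 0+12236+3·38·46=17480; k=5: 798+0+3·7·46=1764 → min 1764.
Length 4: M1..M4: k=1: 0+588+57·4·38=9252; k=2: 2508+1254+57·11·38=27588; k=3: 816+0+57·3·38=7314 → min 7314 | M2..M5: k=2: 0+1029+4·11·7=1337; k=3: 132+798+4·3·7=1014; k=4: 588+0+4·38·7=1652 → min 1014 | M3..M6: k=3: 0+1764+11·3·46=3282; k=4: 1254+12236+11·38·46=32718; k=5: 1029+0+11·7·46=4571 → min 3282.
Length 5: M1..M5: k=1: 0+1014+57·4·7=2610; k=2: 2508+1029+57·11·7=7926; k=3: 816+798+57·3·7=2811; k=4: 7314+0+57·38·7=22476 → min 2610 | M2..M6: k=2: 0+3282+4·11·46=5306; k=3: 132+1764+4·3·46=2448; k=4: 588+12236+4·38·46=19816; k=5: 1014+0+4·7·46=2302 → min 2302.
Length 6: M1..M6: k=1: 0+2302+57·4·46=12790; k=2: 2508+3282+57·11·46=34632; k=3: 816+1764+57·3·46=10446; k=4: 7314+12236+57·38·46=119186; k=5: 2610+0+57·7·46=20964 → min 10446.
Optimal order: ((M1 (M2 M3)) ((M4 M5) M6)) with cost 10446.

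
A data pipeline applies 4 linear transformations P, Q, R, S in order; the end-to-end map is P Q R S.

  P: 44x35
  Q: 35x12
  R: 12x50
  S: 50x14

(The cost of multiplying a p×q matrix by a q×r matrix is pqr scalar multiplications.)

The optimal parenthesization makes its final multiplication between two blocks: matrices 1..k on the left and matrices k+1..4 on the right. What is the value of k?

2

Adjacent pairs: PQ = 44·35·12 = 18480; QR = 35·12·50 = 21000; RS = 12·50·14 = 8400.
Length 3: P..R: k=1: 0+21000+44·35·50=98000; k=2: 18480+0+44·12·50=44880 → min 44880 | Q..S: k=2: 0+8400+35·12·14=14280; k=3: 21000+0+35·50·14=45500 → min 14280.
Top-level splits: k=1: (P..P)·(Q..S) → 0+14280+44·35·14 = 35840; k=2: (P..Q)·(R..S) → 18480+8400+44·12·14 = 34272; k=3: (P..R)·(S..S) → 44880+0+44·50·14 = 75680.
Best split is after Q, i.e. k = 2.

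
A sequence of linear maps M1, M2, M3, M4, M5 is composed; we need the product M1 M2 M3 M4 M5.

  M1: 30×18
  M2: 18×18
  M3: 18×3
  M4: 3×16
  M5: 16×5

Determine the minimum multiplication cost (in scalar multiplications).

3282

Adjacent pairs: M1M2 = 30·18·18 = 9720; M2M3 = 18·18·3 = 972; M3M4 = 18·3·16 = 864; M4M5 = 3·16·5 = 240.
Length 3: M1..M3: k=1: 0+972+30·18·3=2592; k=2: 9720+0+30·18·3=11340 → min 2592 | M2..M4: k=2: 0+864+18·18·16=6048; k=3: 972+0+18·3·16=1836 → min 1836 | M3..M5: k=3: 0+240+18·3·5=510; k=4: 864+0+18·16·5=2304 → min 510.
Length 4: M1..M4: k=1: 0+1836+30·18·16=10476; k=2: 9720+864+30·18·16=19224; k=3: 2592+0+30·3·16=4032 → min 4032 | M2..M5: k=2: 0+510+18·18·5=2130; k=3: 972+240+18·3·5=1482; k=4: 1836+0+18·16·5=3276 → min 1482.
Length 5: M1..M5: k=1: 0+1482+30·18·5=4182; k=2: 9720+510+30·18·5=12930; k=3: 2592+240+30·3·5=3282; k=4: 4032+0+30·16·5=6432 → min 3282.
Optimal order: ((M1 (M2 M3)) (M4 M5)) with cost 3282.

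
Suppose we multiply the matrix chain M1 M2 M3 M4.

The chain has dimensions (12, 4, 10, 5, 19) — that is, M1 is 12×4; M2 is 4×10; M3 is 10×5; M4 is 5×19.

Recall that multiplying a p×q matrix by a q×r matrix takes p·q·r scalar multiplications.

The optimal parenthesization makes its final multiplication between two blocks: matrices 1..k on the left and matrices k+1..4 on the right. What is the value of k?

Adjacent pairs: M1M2 = 12·4·10 = 480; M2M3 = 4·10·5 = 200; M3M4 = 10·5·19 = 950.
Length 3: M1..M3: k=1: 0+200+12·4·5=440; k=2: 480+0+12·10·5=1080 → min 440 | M2..M4: k=2: 0+950+4·10·19=1710; k=3: 200+0+4·5·19=580 → min 580.
Top-level splits: k=1: (M1..M1)·(M2..M4) → 0+580+12·4·19 = 1492; k=2: (M1..M2)·(M3..M4) → 480+950+12·10·19 = 3710; k=3: (M1..M3)·(M4..M4) → 440+0+12·5·19 = 1580.
Best split is after M1, i.e. k = 1.

1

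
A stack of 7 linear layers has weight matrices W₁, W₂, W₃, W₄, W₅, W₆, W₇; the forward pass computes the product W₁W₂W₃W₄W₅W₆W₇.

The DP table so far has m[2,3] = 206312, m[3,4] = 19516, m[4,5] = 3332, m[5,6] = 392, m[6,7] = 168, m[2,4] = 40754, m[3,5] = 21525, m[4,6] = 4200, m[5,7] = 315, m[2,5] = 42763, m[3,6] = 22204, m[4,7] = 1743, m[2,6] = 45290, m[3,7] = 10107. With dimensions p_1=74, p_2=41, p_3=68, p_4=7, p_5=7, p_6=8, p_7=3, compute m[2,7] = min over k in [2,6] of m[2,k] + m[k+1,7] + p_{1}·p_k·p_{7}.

19209

m[2,7] = min over k∈[2,6] of m[2,k]+m[k+1,7]+p_{1}·p_k·p_{7}.
k=2: 0 + 10107 + 74·41·3 = 19209; k=3: 206312 + 1743 + 74·68·3 = 223151; k=4: 40754 + 315 + 74·7·3 = 42623; k=5: 42763 + 168 + 74·7·3 = 44485; k=6: 45290 + 0 + 74·8·3 = 47066.
Minimum: 19209 at k=2.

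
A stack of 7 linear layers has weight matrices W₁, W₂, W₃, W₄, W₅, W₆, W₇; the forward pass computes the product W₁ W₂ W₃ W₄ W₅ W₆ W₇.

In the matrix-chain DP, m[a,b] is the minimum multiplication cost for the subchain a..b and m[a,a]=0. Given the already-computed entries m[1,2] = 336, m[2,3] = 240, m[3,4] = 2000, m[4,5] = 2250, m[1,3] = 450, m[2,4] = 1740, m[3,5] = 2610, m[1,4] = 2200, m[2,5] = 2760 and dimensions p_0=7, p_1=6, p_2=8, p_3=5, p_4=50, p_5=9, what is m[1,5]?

3015

m[1,5] = min over k∈[1,4] of m[1,k]+m[k+1,5]+p_{0}·p_k·p_{5}.
k=1: 0 + 2760 + 7·6·9 = 3138; k=2: 336 + 2610 + 7·8·9 = 3450; k=3: 450 + 2250 + 7·5·9 = 3015; k=4: 2200 + 0 + 7·50·9 = 5350.
Minimum: 3015 at k=3.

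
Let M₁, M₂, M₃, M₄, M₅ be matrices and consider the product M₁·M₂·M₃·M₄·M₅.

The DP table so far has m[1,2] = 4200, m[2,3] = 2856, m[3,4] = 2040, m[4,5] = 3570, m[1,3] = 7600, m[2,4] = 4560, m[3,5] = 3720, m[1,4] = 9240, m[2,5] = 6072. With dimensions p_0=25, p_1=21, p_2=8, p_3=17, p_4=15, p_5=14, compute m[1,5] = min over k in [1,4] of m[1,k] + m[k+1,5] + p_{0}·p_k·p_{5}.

m[1,5] = min over k∈[1,4] of m[1,k]+m[k+1,5]+p_{0}·p_k·p_{5}.
k=1: 0 + 6072 + 25·21·14 = 13422; k=2: 4200 + 3720 + 25·8·14 = 10720; k=3: 7600 + 3570 + 25·17·14 = 17120; k=4: 9240 + 0 + 25·15·14 = 14490.
Minimum: 10720 at k=2.

10720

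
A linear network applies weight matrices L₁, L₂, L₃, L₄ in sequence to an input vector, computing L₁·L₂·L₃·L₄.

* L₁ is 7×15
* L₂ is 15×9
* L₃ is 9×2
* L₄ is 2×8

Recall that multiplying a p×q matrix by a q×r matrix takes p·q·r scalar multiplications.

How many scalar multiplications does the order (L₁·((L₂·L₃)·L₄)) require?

1350

(L₂·L₃): 15×9 by 9×2 → 15×2, cost 15·9·2 = 270
((L₂·L₃)·L₄): 15×2 by 2×8 → 15×8, cost 15·2·8 = 240; cumulative 510
(L₁·((L₂·L₃)·L₄)): 7×15 by 15×8 → 7×8, cost 7·15·8 = 840; cumulative 1350
Total: 1350 scalar multiplications.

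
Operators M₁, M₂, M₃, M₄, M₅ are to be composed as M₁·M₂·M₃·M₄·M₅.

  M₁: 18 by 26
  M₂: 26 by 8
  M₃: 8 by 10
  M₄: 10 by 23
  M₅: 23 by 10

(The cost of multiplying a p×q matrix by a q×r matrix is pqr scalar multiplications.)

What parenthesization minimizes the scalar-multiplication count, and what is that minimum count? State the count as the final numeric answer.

8284

Adjacent pairs: M₁M₂ = 18·26·8 = 3744; M₂M₃ = 26·8·10 = 2080; M₃M₄ = 8·10·23 = 1840; M₄M₅ = 10·23·10 = 2300.
Length 3: M₁..M₃: k=1: 0+2080+18·26·10=6760; k=2: 3744+0+18·8·10=5184 → min 5184 | M₂..M₄: k=2: 0+1840+26·8·23=6624; k=3: 2080+0+26·10·23=8060 → min 6624 | M₃..M₅: k=3: 0+2300+8·10·10=3100; k=4: 1840+0+8·23·10=3680 → min 3100.
Length 4: M₁..M₄: k=1: 0+6624+18·26·23=17388; k=2: 3744+1840+18·8·23=8896; k=3: 5184+0+18·10·23=9324 → min 8896 | M₂..M₅: k=2: 0+3100+26·8·10=5180; k=3: 2080+2300+26·10·10=6980; k=4: 6624+0+26·23·10=12604 → min 5180.
Length 5: M₁..M₅: k=1: 0+5180+18·26·10=9860; k=2: 3744+3100+18·8·10=8284; k=3: 5184+2300+18·10·10=9284; k=4: 8896+0+18·23·10=13036 → min 8284.
Optimal parenthesization: ((M₁·M₂)·(M₃·(M₄·M₅))) with cost 8284.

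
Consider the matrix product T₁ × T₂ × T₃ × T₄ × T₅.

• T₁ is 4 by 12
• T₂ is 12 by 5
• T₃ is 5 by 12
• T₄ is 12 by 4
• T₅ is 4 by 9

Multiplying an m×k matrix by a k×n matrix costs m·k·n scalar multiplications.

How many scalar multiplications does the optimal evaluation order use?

Adjacent pairs: T₁T₂ = 4·12·5 = 240; T₂T₃ = 12·5·12 = 720; T₃T₄ = 5·12·4 = 240; T₄T₅ = 12·4·9 = 432.
Length 3: T₁..T₃: k=1: 0+720+4·12·12=1296; k=2: 240+0+4·5·12=480 → min 480 | T₂..T₄: k=2: 0+240+12·5·4=480; k=3: 720+0+12·12·4=1296 → min 480 | T₃..T₅: k=3: 0+432+5·12·9=972; k=4: 240+0+5·4·9=420 → min 420.
Length 4: T₁..T₄: k=1: 0+480+4·12·4=672; k=2: 240+240+4·5·4=560; k=3: 480+0+4·12·4=672 → min 560 | T₂..T₅: k=2: 0+420+12·5·9=960; k=3: 720+432+12·12·9=2448; k=4: 480+0+12·4·9=912 → min 912.
Length 5: T₁..T₅: k=1: 0+912+4·12·9=1344; k=2: 240+420+4·5·9=840; k=3: 480+432+4·12·9=1344; k=4: 560+0+4·4·9=704 → min 704.
Optimal order: (((T₁ × T₂) × (T₃ × T₄)) × T₅) with cost 704.

704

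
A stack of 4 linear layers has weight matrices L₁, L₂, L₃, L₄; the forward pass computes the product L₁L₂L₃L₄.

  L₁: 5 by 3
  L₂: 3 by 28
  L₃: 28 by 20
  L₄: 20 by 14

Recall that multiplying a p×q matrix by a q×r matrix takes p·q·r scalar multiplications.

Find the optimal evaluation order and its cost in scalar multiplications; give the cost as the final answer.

2730

Adjacent pairs: L₁L₂ = 5·3·28 = 420; L₂L₃ = 3·28·20 = 1680; L₃L₄ = 28·20·14 = 7840.
Length 3: L₁..L₃: k=1: 0+1680+5·3·20=1980; k=2: 420+0+5·28·20=3220 → min 1980 | L₂..L₄: k=2: 0+7840+3·28·14=9016; k=3: 1680+0+3·20·14=2520 → min 2520.
Length 4: L₁..L₄: k=1: 0+2520+5·3·14=2730; k=2: 420+7840+5·28·14=10220; k=3: 1980+0+5·20·14=3380 → min 2730.
Optimal parenthesization: (L₁((L₂L₃)L₄)) with cost 2730.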